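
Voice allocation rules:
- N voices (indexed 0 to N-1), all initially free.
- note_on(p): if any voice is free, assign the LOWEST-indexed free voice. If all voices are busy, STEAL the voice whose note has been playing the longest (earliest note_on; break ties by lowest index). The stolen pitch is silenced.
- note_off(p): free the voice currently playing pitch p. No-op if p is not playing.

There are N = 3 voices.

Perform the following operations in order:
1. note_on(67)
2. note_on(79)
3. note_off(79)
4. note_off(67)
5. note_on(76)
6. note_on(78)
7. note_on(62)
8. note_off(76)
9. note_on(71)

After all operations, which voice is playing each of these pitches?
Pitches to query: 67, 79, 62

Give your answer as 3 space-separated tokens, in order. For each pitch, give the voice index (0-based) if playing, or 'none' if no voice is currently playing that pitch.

Op 1: note_on(67): voice 0 is free -> assigned | voices=[67 - -]
Op 2: note_on(79): voice 1 is free -> assigned | voices=[67 79 -]
Op 3: note_off(79): free voice 1 | voices=[67 - -]
Op 4: note_off(67): free voice 0 | voices=[- - -]
Op 5: note_on(76): voice 0 is free -> assigned | voices=[76 - -]
Op 6: note_on(78): voice 1 is free -> assigned | voices=[76 78 -]
Op 7: note_on(62): voice 2 is free -> assigned | voices=[76 78 62]
Op 8: note_off(76): free voice 0 | voices=[- 78 62]
Op 9: note_on(71): voice 0 is free -> assigned | voices=[71 78 62]

Answer: none none 2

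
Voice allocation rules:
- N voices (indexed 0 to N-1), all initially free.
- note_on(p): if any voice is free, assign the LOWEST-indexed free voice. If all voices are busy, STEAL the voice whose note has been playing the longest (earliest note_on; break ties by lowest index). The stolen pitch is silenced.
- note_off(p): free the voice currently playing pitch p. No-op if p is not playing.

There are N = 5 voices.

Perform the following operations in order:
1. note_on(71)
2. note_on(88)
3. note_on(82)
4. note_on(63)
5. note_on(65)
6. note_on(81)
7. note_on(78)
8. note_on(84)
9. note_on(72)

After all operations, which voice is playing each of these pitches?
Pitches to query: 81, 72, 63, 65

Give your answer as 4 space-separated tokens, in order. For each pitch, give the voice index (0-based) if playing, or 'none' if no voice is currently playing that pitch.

Answer: 0 3 none 4

Derivation:
Op 1: note_on(71): voice 0 is free -> assigned | voices=[71 - - - -]
Op 2: note_on(88): voice 1 is free -> assigned | voices=[71 88 - - -]
Op 3: note_on(82): voice 2 is free -> assigned | voices=[71 88 82 - -]
Op 4: note_on(63): voice 3 is free -> assigned | voices=[71 88 82 63 -]
Op 5: note_on(65): voice 4 is free -> assigned | voices=[71 88 82 63 65]
Op 6: note_on(81): all voices busy, STEAL voice 0 (pitch 71, oldest) -> assign | voices=[81 88 82 63 65]
Op 7: note_on(78): all voices busy, STEAL voice 1 (pitch 88, oldest) -> assign | voices=[81 78 82 63 65]
Op 8: note_on(84): all voices busy, STEAL voice 2 (pitch 82, oldest) -> assign | voices=[81 78 84 63 65]
Op 9: note_on(72): all voices busy, STEAL voice 3 (pitch 63, oldest) -> assign | voices=[81 78 84 72 65]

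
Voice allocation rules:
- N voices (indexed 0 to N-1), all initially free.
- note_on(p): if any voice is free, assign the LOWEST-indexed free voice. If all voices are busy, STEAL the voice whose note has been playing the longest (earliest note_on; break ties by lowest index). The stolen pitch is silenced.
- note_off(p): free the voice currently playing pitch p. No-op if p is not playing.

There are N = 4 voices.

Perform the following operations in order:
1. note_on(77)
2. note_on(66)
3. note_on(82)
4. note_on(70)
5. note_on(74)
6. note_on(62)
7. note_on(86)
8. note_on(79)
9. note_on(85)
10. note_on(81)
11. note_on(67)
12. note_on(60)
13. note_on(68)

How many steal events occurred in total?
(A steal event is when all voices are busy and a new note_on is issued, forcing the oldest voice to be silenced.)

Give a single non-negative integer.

Op 1: note_on(77): voice 0 is free -> assigned | voices=[77 - - -]
Op 2: note_on(66): voice 1 is free -> assigned | voices=[77 66 - -]
Op 3: note_on(82): voice 2 is free -> assigned | voices=[77 66 82 -]
Op 4: note_on(70): voice 3 is free -> assigned | voices=[77 66 82 70]
Op 5: note_on(74): all voices busy, STEAL voice 0 (pitch 77, oldest) -> assign | voices=[74 66 82 70]
Op 6: note_on(62): all voices busy, STEAL voice 1 (pitch 66, oldest) -> assign | voices=[74 62 82 70]
Op 7: note_on(86): all voices busy, STEAL voice 2 (pitch 82, oldest) -> assign | voices=[74 62 86 70]
Op 8: note_on(79): all voices busy, STEAL voice 3 (pitch 70, oldest) -> assign | voices=[74 62 86 79]
Op 9: note_on(85): all voices busy, STEAL voice 0 (pitch 74, oldest) -> assign | voices=[85 62 86 79]
Op 10: note_on(81): all voices busy, STEAL voice 1 (pitch 62, oldest) -> assign | voices=[85 81 86 79]
Op 11: note_on(67): all voices busy, STEAL voice 2 (pitch 86, oldest) -> assign | voices=[85 81 67 79]
Op 12: note_on(60): all voices busy, STEAL voice 3 (pitch 79, oldest) -> assign | voices=[85 81 67 60]
Op 13: note_on(68): all voices busy, STEAL voice 0 (pitch 85, oldest) -> assign | voices=[68 81 67 60]

Answer: 9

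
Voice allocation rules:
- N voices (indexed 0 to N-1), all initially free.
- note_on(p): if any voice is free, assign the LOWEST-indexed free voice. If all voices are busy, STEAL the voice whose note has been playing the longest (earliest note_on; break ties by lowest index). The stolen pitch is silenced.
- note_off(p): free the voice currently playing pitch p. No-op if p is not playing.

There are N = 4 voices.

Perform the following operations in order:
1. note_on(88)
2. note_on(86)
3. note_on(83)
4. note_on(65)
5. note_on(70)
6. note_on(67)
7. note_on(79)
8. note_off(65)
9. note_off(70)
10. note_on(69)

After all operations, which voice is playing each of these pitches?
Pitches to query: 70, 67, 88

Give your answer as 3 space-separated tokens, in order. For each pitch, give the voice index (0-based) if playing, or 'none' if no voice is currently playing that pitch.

Answer: none 1 none

Derivation:
Op 1: note_on(88): voice 0 is free -> assigned | voices=[88 - - -]
Op 2: note_on(86): voice 1 is free -> assigned | voices=[88 86 - -]
Op 3: note_on(83): voice 2 is free -> assigned | voices=[88 86 83 -]
Op 4: note_on(65): voice 3 is free -> assigned | voices=[88 86 83 65]
Op 5: note_on(70): all voices busy, STEAL voice 0 (pitch 88, oldest) -> assign | voices=[70 86 83 65]
Op 6: note_on(67): all voices busy, STEAL voice 1 (pitch 86, oldest) -> assign | voices=[70 67 83 65]
Op 7: note_on(79): all voices busy, STEAL voice 2 (pitch 83, oldest) -> assign | voices=[70 67 79 65]
Op 8: note_off(65): free voice 3 | voices=[70 67 79 -]
Op 9: note_off(70): free voice 0 | voices=[- 67 79 -]
Op 10: note_on(69): voice 0 is free -> assigned | voices=[69 67 79 -]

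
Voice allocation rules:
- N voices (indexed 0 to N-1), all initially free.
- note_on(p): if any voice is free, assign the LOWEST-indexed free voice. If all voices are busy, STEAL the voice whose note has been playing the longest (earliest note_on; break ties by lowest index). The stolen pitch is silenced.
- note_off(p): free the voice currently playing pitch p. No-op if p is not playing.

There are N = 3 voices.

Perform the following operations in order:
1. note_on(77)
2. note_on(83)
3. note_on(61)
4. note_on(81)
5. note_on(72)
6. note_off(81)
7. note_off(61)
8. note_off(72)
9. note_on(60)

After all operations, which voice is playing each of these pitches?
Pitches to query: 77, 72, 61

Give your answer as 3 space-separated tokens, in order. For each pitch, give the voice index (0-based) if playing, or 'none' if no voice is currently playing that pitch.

Op 1: note_on(77): voice 0 is free -> assigned | voices=[77 - -]
Op 2: note_on(83): voice 1 is free -> assigned | voices=[77 83 -]
Op 3: note_on(61): voice 2 is free -> assigned | voices=[77 83 61]
Op 4: note_on(81): all voices busy, STEAL voice 0 (pitch 77, oldest) -> assign | voices=[81 83 61]
Op 5: note_on(72): all voices busy, STEAL voice 1 (pitch 83, oldest) -> assign | voices=[81 72 61]
Op 6: note_off(81): free voice 0 | voices=[- 72 61]
Op 7: note_off(61): free voice 2 | voices=[- 72 -]
Op 8: note_off(72): free voice 1 | voices=[- - -]
Op 9: note_on(60): voice 0 is free -> assigned | voices=[60 - -]

Answer: none none none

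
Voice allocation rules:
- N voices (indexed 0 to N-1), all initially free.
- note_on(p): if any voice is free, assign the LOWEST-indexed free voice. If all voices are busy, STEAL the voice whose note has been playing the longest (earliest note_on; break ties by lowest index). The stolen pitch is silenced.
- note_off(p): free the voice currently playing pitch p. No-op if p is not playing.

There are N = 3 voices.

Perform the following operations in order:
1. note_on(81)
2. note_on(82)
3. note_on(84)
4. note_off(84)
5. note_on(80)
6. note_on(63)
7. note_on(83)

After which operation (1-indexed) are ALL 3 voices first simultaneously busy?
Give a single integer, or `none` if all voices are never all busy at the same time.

Answer: 3

Derivation:
Op 1: note_on(81): voice 0 is free -> assigned | voices=[81 - -]
Op 2: note_on(82): voice 1 is free -> assigned | voices=[81 82 -]
Op 3: note_on(84): voice 2 is free -> assigned | voices=[81 82 84]
Op 4: note_off(84): free voice 2 | voices=[81 82 -]
Op 5: note_on(80): voice 2 is free -> assigned | voices=[81 82 80]
Op 6: note_on(63): all voices busy, STEAL voice 0 (pitch 81, oldest) -> assign | voices=[63 82 80]
Op 7: note_on(83): all voices busy, STEAL voice 1 (pitch 82, oldest) -> assign | voices=[63 83 80]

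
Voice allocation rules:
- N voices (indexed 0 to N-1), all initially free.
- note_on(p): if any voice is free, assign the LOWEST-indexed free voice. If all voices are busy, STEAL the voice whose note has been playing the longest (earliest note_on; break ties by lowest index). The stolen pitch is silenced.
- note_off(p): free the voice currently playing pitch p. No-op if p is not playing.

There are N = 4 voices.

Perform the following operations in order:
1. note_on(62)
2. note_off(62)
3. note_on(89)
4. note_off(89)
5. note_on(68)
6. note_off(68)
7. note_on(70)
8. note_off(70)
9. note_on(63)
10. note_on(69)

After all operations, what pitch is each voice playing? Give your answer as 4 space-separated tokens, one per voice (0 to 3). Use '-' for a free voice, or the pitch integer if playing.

Op 1: note_on(62): voice 0 is free -> assigned | voices=[62 - - -]
Op 2: note_off(62): free voice 0 | voices=[- - - -]
Op 3: note_on(89): voice 0 is free -> assigned | voices=[89 - - -]
Op 4: note_off(89): free voice 0 | voices=[- - - -]
Op 5: note_on(68): voice 0 is free -> assigned | voices=[68 - - -]
Op 6: note_off(68): free voice 0 | voices=[- - - -]
Op 7: note_on(70): voice 0 is free -> assigned | voices=[70 - - -]
Op 8: note_off(70): free voice 0 | voices=[- - - -]
Op 9: note_on(63): voice 0 is free -> assigned | voices=[63 - - -]
Op 10: note_on(69): voice 1 is free -> assigned | voices=[63 69 - -]

Answer: 63 69 - -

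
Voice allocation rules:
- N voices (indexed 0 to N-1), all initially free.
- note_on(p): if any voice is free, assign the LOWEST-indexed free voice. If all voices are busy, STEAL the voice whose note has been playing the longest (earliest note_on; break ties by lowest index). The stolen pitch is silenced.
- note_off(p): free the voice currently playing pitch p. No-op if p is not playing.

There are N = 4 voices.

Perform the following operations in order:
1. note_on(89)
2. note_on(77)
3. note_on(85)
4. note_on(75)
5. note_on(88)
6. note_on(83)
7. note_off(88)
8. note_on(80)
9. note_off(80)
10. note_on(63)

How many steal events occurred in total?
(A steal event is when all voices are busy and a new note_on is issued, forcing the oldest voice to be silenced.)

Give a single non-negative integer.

Answer: 2

Derivation:
Op 1: note_on(89): voice 0 is free -> assigned | voices=[89 - - -]
Op 2: note_on(77): voice 1 is free -> assigned | voices=[89 77 - -]
Op 3: note_on(85): voice 2 is free -> assigned | voices=[89 77 85 -]
Op 4: note_on(75): voice 3 is free -> assigned | voices=[89 77 85 75]
Op 5: note_on(88): all voices busy, STEAL voice 0 (pitch 89, oldest) -> assign | voices=[88 77 85 75]
Op 6: note_on(83): all voices busy, STEAL voice 1 (pitch 77, oldest) -> assign | voices=[88 83 85 75]
Op 7: note_off(88): free voice 0 | voices=[- 83 85 75]
Op 8: note_on(80): voice 0 is free -> assigned | voices=[80 83 85 75]
Op 9: note_off(80): free voice 0 | voices=[- 83 85 75]
Op 10: note_on(63): voice 0 is free -> assigned | voices=[63 83 85 75]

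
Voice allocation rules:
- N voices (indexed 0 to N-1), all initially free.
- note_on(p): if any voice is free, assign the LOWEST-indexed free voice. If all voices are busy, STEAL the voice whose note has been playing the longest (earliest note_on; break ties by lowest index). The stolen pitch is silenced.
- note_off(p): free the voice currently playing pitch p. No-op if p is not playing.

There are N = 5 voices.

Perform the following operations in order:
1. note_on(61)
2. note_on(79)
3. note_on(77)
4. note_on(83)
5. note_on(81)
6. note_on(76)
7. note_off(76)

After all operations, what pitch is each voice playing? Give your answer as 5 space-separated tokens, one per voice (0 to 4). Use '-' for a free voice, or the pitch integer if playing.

Op 1: note_on(61): voice 0 is free -> assigned | voices=[61 - - - -]
Op 2: note_on(79): voice 1 is free -> assigned | voices=[61 79 - - -]
Op 3: note_on(77): voice 2 is free -> assigned | voices=[61 79 77 - -]
Op 4: note_on(83): voice 3 is free -> assigned | voices=[61 79 77 83 -]
Op 5: note_on(81): voice 4 is free -> assigned | voices=[61 79 77 83 81]
Op 6: note_on(76): all voices busy, STEAL voice 0 (pitch 61, oldest) -> assign | voices=[76 79 77 83 81]
Op 7: note_off(76): free voice 0 | voices=[- 79 77 83 81]

Answer: - 79 77 83 81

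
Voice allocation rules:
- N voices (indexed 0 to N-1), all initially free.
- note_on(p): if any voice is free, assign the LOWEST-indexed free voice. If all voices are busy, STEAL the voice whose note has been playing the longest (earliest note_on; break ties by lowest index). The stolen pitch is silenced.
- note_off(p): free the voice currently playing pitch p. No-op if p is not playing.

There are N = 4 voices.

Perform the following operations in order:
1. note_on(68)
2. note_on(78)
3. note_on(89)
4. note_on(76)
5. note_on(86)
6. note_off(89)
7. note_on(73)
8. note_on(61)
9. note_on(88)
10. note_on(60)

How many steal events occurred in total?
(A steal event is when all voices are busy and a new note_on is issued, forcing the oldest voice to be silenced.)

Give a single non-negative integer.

Answer: 4

Derivation:
Op 1: note_on(68): voice 0 is free -> assigned | voices=[68 - - -]
Op 2: note_on(78): voice 1 is free -> assigned | voices=[68 78 - -]
Op 3: note_on(89): voice 2 is free -> assigned | voices=[68 78 89 -]
Op 4: note_on(76): voice 3 is free -> assigned | voices=[68 78 89 76]
Op 5: note_on(86): all voices busy, STEAL voice 0 (pitch 68, oldest) -> assign | voices=[86 78 89 76]
Op 6: note_off(89): free voice 2 | voices=[86 78 - 76]
Op 7: note_on(73): voice 2 is free -> assigned | voices=[86 78 73 76]
Op 8: note_on(61): all voices busy, STEAL voice 1 (pitch 78, oldest) -> assign | voices=[86 61 73 76]
Op 9: note_on(88): all voices busy, STEAL voice 3 (pitch 76, oldest) -> assign | voices=[86 61 73 88]
Op 10: note_on(60): all voices busy, STEAL voice 0 (pitch 86, oldest) -> assign | voices=[60 61 73 88]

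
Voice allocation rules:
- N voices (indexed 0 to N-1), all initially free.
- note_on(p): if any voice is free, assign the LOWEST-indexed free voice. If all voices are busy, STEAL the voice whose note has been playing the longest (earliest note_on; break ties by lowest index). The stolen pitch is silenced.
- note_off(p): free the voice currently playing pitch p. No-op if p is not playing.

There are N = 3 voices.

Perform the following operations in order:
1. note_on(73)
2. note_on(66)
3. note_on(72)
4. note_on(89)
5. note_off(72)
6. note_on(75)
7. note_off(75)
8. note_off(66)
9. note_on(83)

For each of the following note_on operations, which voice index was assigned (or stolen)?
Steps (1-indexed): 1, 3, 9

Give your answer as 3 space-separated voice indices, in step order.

Answer: 0 2 1

Derivation:
Op 1: note_on(73): voice 0 is free -> assigned | voices=[73 - -]
Op 2: note_on(66): voice 1 is free -> assigned | voices=[73 66 -]
Op 3: note_on(72): voice 2 is free -> assigned | voices=[73 66 72]
Op 4: note_on(89): all voices busy, STEAL voice 0 (pitch 73, oldest) -> assign | voices=[89 66 72]
Op 5: note_off(72): free voice 2 | voices=[89 66 -]
Op 6: note_on(75): voice 2 is free -> assigned | voices=[89 66 75]
Op 7: note_off(75): free voice 2 | voices=[89 66 -]
Op 8: note_off(66): free voice 1 | voices=[89 - -]
Op 9: note_on(83): voice 1 is free -> assigned | voices=[89 83 -]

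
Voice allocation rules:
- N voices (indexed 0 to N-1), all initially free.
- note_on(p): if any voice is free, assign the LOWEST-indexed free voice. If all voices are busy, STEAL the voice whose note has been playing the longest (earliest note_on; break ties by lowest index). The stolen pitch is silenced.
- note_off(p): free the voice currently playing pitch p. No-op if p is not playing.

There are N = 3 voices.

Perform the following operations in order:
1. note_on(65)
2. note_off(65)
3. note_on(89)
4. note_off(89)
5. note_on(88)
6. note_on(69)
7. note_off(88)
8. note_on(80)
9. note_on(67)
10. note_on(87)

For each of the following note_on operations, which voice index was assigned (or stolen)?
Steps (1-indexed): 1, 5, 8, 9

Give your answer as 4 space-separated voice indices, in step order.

Answer: 0 0 0 2

Derivation:
Op 1: note_on(65): voice 0 is free -> assigned | voices=[65 - -]
Op 2: note_off(65): free voice 0 | voices=[- - -]
Op 3: note_on(89): voice 0 is free -> assigned | voices=[89 - -]
Op 4: note_off(89): free voice 0 | voices=[- - -]
Op 5: note_on(88): voice 0 is free -> assigned | voices=[88 - -]
Op 6: note_on(69): voice 1 is free -> assigned | voices=[88 69 -]
Op 7: note_off(88): free voice 0 | voices=[- 69 -]
Op 8: note_on(80): voice 0 is free -> assigned | voices=[80 69 -]
Op 9: note_on(67): voice 2 is free -> assigned | voices=[80 69 67]
Op 10: note_on(87): all voices busy, STEAL voice 1 (pitch 69, oldest) -> assign | voices=[80 87 67]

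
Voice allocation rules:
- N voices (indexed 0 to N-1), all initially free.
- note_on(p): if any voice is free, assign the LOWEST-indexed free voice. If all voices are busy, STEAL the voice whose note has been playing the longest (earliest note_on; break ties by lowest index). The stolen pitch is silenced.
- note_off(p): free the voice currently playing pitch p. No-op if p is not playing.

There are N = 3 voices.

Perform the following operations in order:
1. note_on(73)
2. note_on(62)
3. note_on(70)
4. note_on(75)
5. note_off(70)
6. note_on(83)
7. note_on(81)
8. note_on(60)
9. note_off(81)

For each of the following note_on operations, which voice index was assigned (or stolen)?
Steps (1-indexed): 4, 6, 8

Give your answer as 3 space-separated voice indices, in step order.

Answer: 0 2 0

Derivation:
Op 1: note_on(73): voice 0 is free -> assigned | voices=[73 - -]
Op 2: note_on(62): voice 1 is free -> assigned | voices=[73 62 -]
Op 3: note_on(70): voice 2 is free -> assigned | voices=[73 62 70]
Op 4: note_on(75): all voices busy, STEAL voice 0 (pitch 73, oldest) -> assign | voices=[75 62 70]
Op 5: note_off(70): free voice 2 | voices=[75 62 -]
Op 6: note_on(83): voice 2 is free -> assigned | voices=[75 62 83]
Op 7: note_on(81): all voices busy, STEAL voice 1 (pitch 62, oldest) -> assign | voices=[75 81 83]
Op 8: note_on(60): all voices busy, STEAL voice 0 (pitch 75, oldest) -> assign | voices=[60 81 83]
Op 9: note_off(81): free voice 1 | voices=[60 - 83]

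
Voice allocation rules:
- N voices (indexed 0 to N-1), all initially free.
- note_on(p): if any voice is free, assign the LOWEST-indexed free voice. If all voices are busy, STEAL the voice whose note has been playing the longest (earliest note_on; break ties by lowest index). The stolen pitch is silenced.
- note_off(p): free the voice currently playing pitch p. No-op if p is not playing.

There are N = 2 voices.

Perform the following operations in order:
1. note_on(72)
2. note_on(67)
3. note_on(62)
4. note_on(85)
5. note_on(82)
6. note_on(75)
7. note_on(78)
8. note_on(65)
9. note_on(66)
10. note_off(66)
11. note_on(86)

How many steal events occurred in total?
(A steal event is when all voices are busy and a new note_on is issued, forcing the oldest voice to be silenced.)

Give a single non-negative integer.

Op 1: note_on(72): voice 0 is free -> assigned | voices=[72 -]
Op 2: note_on(67): voice 1 is free -> assigned | voices=[72 67]
Op 3: note_on(62): all voices busy, STEAL voice 0 (pitch 72, oldest) -> assign | voices=[62 67]
Op 4: note_on(85): all voices busy, STEAL voice 1 (pitch 67, oldest) -> assign | voices=[62 85]
Op 5: note_on(82): all voices busy, STEAL voice 0 (pitch 62, oldest) -> assign | voices=[82 85]
Op 6: note_on(75): all voices busy, STEAL voice 1 (pitch 85, oldest) -> assign | voices=[82 75]
Op 7: note_on(78): all voices busy, STEAL voice 0 (pitch 82, oldest) -> assign | voices=[78 75]
Op 8: note_on(65): all voices busy, STEAL voice 1 (pitch 75, oldest) -> assign | voices=[78 65]
Op 9: note_on(66): all voices busy, STEAL voice 0 (pitch 78, oldest) -> assign | voices=[66 65]
Op 10: note_off(66): free voice 0 | voices=[- 65]
Op 11: note_on(86): voice 0 is free -> assigned | voices=[86 65]

Answer: 7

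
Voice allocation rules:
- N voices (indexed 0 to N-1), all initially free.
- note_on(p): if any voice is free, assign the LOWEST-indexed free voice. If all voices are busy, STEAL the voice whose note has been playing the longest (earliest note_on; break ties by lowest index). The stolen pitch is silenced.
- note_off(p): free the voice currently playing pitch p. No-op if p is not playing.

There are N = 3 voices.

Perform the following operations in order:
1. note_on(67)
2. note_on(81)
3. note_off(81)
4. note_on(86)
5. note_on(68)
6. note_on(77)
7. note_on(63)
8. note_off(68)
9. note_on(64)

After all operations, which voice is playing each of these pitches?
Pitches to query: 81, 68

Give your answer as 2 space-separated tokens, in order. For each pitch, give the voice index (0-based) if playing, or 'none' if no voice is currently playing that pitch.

Op 1: note_on(67): voice 0 is free -> assigned | voices=[67 - -]
Op 2: note_on(81): voice 1 is free -> assigned | voices=[67 81 -]
Op 3: note_off(81): free voice 1 | voices=[67 - -]
Op 4: note_on(86): voice 1 is free -> assigned | voices=[67 86 -]
Op 5: note_on(68): voice 2 is free -> assigned | voices=[67 86 68]
Op 6: note_on(77): all voices busy, STEAL voice 0 (pitch 67, oldest) -> assign | voices=[77 86 68]
Op 7: note_on(63): all voices busy, STEAL voice 1 (pitch 86, oldest) -> assign | voices=[77 63 68]
Op 8: note_off(68): free voice 2 | voices=[77 63 -]
Op 9: note_on(64): voice 2 is free -> assigned | voices=[77 63 64]

Answer: none none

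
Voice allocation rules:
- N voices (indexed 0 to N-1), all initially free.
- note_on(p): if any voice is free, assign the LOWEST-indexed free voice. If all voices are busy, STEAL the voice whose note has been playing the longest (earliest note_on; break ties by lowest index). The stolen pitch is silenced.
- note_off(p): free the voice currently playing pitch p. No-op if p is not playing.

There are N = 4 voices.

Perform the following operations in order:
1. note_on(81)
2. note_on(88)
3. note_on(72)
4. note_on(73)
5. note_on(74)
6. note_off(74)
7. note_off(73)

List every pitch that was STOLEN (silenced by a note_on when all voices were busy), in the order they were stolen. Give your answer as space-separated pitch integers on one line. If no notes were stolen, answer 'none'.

Op 1: note_on(81): voice 0 is free -> assigned | voices=[81 - - -]
Op 2: note_on(88): voice 1 is free -> assigned | voices=[81 88 - -]
Op 3: note_on(72): voice 2 is free -> assigned | voices=[81 88 72 -]
Op 4: note_on(73): voice 3 is free -> assigned | voices=[81 88 72 73]
Op 5: note_on(74): all voices busy, STEAL voice 0 (pitch 81, oldest) -> assign | voices=[74 88 72 73]
Op 6: note_off(74): free voice 0 | voices=[- 88 72 73]
Op 7: note_off(73): free voice 3 | voices=[- 88 72 -]

Answer: 81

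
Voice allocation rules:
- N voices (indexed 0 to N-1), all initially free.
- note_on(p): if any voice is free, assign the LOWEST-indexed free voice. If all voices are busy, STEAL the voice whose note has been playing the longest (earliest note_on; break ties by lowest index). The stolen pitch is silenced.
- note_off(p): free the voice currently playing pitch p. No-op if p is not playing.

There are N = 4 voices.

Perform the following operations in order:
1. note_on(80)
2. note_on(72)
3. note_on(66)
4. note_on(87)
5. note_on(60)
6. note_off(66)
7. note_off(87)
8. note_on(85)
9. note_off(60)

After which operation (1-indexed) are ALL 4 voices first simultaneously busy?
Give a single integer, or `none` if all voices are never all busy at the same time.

Op 1: note_on(80): voice 0 is free -> assigned | voices=[80 - - -]
Op 2: note_on(72): voice 1 is free -> assigned | voices=[80 72 - -]
Op 3: note_on(66): voice 2 is free -> assigned | voices=[80 72 66 -]
Op 4: note_on(87): voice 3 is free -> assigned | voices=[80 72 66 87]
Op 5: note_on(60): all voices busy, STEAL voice 0 (pitch 80, oldest) -> assign | voices=[60 72 66 87]
Op 6: note_off(66): free voice 2 | voices=[60 72 - 87]
Op 7: note_off(87): free voice 3 | voices=[60 72 - -]
Op 8: note_on(85): voice 2 is free -> assigned | voices=[60 72 85 -]
Op 9: note_off(60): free voice 0 | voices=[- 72 85 -]

Answer: 4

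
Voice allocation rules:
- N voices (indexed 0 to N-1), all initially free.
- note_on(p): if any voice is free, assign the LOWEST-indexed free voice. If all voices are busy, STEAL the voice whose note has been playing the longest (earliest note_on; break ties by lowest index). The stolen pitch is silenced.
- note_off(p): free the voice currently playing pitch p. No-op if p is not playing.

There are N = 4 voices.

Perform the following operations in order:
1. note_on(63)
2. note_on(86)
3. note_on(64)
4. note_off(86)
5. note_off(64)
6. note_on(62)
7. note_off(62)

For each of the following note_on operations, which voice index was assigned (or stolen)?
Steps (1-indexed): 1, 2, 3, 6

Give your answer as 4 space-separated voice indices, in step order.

Answer: 0 1 2 1

Derivation:
Op 1: note_on(63): voice 0 is free -> assigned | voices=[63 - - -]
Op 2: note_on(86): voice 1 is free -> assigned | voices=[63 86 - -]
Op 3: note_on(64): voice 2 is free -> assigned | voices=[63 86 64 -]
Op 4: note_off(86): free voice 1 | voices=[63 - 64 -]
Op 5: note_off(64): free voice 2 | voices=[63 - - -]
Op 6: note_on(62): voice 1 is free -> assigned | voices=[63 62 - -]
Op 7: note_off(62): free voice 1 | voices=[63 - - -]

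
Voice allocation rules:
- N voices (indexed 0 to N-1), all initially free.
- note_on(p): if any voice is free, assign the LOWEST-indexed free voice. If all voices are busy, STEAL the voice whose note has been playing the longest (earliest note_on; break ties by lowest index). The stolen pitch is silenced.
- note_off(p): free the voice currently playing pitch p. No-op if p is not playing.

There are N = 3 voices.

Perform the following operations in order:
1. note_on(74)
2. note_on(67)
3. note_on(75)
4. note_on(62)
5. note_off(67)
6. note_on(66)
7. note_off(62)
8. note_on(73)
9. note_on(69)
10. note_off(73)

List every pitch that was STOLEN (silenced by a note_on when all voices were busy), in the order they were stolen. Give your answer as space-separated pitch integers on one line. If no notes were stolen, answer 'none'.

Op 1: note_on(74): voice 0 is free -> assigned | voices=[74 - -]
Op 2: note_on(67): voice 1 is free -> assigned | voices=[74 67 -]
Op 3: note_on(75): voice 2 is free -> assigned | voices=[74 67 75]
Op 4: note_on(62): all voices busy, STEAL voice 0 (pitch 74, oldest) -> assign | voices=[62 67 75]
Op 5: note_off(67): free voice 1 | voices=[62 - 75]
Op 6: note_on(66): voice 1 is free -> assigned | voices=[62 66 75]
Op 7: note_off(62): free voice 0 | voices=[- 66 75]
Op 8: note_on(73): voice 0 is free -> assigned | voices=[73 66 75]
Op 9: note_on(69): all voices busy, STEAL voice 2 (pitch 75, oldest) -> assign | voices=[73 66 69]
Op 10: note_off(73): free voice 0 | voices=[- 66 69]

Answer: 74 75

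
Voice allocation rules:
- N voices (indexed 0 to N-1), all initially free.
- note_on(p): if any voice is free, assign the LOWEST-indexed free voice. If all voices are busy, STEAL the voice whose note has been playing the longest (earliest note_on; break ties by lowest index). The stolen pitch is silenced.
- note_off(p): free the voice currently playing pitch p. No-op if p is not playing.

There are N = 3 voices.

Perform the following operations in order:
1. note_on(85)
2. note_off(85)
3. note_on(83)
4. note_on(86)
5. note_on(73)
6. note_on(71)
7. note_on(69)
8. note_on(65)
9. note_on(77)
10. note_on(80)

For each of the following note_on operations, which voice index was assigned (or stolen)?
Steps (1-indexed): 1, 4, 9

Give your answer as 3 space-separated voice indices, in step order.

Op 1: note_on(85): voice 0 is free -> assigned | voices=[85 - -]
Op 2: note_off(85): free voice 0 | voices=[- - -]
Op 3: note_on(83): voice 0 is free -> assigned | voices=[83 - -]
Op 4: note_on(86): voice 1 is free -> assigned | voices=[83 86 -]
Op 5: note_on(73): voice 2 is free -> assigned | voices=[83 86 73]
Op 6: note_on(71): all voices busy, STEAL voice 0 (pitch 83, oldest) -> assign | voices=[71 86 73]
Op 7: note_on(69): all voices busy, STEAL voice 1 (pitch 86, oldest) -> assign | voices=[71 69 73]
Op 8: note_on(65): all voices busy, STEAL voice 2 (pitch 73, oldest) -> assign | voices=[71 69 65]
Op 9: note_on(77): all voices busy, STEAL voice 0 (pitch 71, oldest) -> assign | voices=[77 69 65]
Op 10: note_on(80): all voices busy, STEAL voice 1 (pitch 69, oldest) -> assign | voices=[77 80 65]

Answer: 0 1 0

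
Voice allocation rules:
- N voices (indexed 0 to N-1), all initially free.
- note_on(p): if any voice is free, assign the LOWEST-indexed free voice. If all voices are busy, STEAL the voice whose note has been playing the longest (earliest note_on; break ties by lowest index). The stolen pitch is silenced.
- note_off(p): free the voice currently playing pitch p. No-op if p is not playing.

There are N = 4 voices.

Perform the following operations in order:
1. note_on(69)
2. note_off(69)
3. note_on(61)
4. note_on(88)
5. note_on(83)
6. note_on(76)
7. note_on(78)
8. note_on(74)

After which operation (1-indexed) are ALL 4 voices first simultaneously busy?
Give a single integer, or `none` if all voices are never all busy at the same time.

Answer: 6

Derivation:
Op 1: note_on(69): voice 0 is free -> assigned | voices=[69 - - -]
Op 2: note_off(69): free voice 0 | voices=[- - - -]
Op 3: note_on(61): voice 0 is free -> assigned | voices=[61 - - -]
Op 4: note_on(88): voice 1 is free -> assigned | voices=[61 88 - -]
Op 5: note_on(83): voice 2 is free -> assigned | voices=[61 88 83 -]
Op 6: note_on(76): voice 3 is free -> assigned | voices=[61 88 83 76]
Op 7: note_on(78): all voices busy, STEAL voice 0 (pitch 61, oldest) -> assign | voices=[78 88 83 76]
Op 8: note_on(74): all voices busy, STEAL voice 1 (pitch 88, oldest) -> assign | voices=[78 74 83 76]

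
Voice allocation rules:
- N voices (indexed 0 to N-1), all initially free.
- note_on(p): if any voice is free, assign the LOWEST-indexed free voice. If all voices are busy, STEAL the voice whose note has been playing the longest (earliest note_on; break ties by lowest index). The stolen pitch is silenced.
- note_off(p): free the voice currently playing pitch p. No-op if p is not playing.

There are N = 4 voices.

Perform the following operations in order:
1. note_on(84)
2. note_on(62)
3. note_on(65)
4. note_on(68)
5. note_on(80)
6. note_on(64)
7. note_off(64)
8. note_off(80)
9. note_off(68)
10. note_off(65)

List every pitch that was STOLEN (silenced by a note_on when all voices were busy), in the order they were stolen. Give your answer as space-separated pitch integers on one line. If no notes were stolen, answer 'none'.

Op 1: note_on(84): voice 0 is free -> assigned | voices=[84 - - -]
Op 2: note_on(62): voice 1 is free -> assigned | voices=[84 62 - -]
Op 3: note_on(65): voice 2 is free -> assigned | voices=[84 62 65 -]
Op 4: note_on(68): voice 3 is free -> assigned | voices=[84 62 65 68]
Op 5: note_on(80): all voices busy, STEAL voice 0 (pitch 84, oldest) -> assign | voices=[80 62 65 68]
Op 6: note_on(64): all voices busy, STEAL voice 1 (pitch 62, oldest) -> assign | voices=[80 64 65 68]
Op 7: note_off(64): free voice 1 | voices=[80 - 65 68]
Op 8: note_off(80): free voice 0 | voices=[- - 65 68]
Op 9: note_off(68): free voice 3 | voices=[- - 65 -]
Op 10: note_off(65): free voice 2 | voices=[- - - -]

Answer: 84 62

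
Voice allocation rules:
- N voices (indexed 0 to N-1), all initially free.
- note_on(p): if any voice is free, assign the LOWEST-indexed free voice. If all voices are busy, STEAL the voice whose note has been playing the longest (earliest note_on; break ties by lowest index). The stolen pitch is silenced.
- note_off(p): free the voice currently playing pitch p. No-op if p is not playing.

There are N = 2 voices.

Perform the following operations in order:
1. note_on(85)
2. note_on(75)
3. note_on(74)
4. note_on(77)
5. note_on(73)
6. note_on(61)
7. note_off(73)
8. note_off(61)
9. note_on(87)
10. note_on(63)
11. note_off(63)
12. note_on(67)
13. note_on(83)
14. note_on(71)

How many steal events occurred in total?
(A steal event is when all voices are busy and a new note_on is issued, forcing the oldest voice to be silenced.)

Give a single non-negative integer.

Answer: 6

Derivation:
Op 1: note_on(85): voice 0 is free -> assigned | voices=[85 -]
Op 2: note_on(75): voice 1 is free -> assigned | voices=[85 75]
Op 3: note_on(74): all voices busy, STEAL voice 0 (pitch 85, oldest) -> assign | voices=[74 75]
Op 4: note_on(77): all voices busy, STEAL voice 1 (pitch 75, oldest) -> assign | voices=[74 77]
Op 5: note_on(73): all voices busy, STEAL voice 0 (pitch 74, oldest) -> assign | voices=[73 77]
Op 6: note_on(61): all voices busy, STEAL voice 1 (pitch 77, oldest) -> assign | voices=[73 61]
Op 7: note_off(73): free voice 0 | voices=[- 61]
Op 8: note_off(61): free voice 1 | voices=[- -]
Op 9: note_on(87): voice 0 is free -> assigned | voices=[87 -]
Op 10: note_on(63): voice 1 is free -> assigned | voices=[87 63]
Op 11: note_off(63): free voice 1 | voices=[87 -]
Op 12: note_on(67): voice 1 is free -> assigned | voices=[87 67]
Op 13: note_on(83): all voices busy, STEAL voice 0 (pitch 87, oldest) -> assign | voices=[83 67]
Op 14: note_on(71): all voices busy, STEAL voice 1 (pitch 67, oldest) -> assign | voices=[83 71]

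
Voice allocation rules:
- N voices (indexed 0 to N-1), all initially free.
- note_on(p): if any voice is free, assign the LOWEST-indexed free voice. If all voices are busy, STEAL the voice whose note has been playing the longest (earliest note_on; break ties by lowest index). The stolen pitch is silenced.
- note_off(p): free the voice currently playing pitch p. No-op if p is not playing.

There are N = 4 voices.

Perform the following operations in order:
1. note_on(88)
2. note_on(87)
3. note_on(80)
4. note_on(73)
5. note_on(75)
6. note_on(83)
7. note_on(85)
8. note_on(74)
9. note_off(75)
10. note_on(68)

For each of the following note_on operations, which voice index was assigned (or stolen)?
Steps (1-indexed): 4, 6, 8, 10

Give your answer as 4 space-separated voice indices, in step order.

Answer: 3 1 3 0

Derivation:
Op 1: note_on(88): voice 0 is free -> assigned | voices=[88 - - -]
Op 2: note_on(87): voice 1 is free -> assigned | voices=[88 87 - -]
Op 3: note_on(80): voice 2 is free -> assigned | voices=[88 87 80 -]
Op 4: note_on(73): voice 3 is free -> assigned | voices=[88 87 80 73]
Op 5: note_on(75): all voices busy, STEAL voice 0 (pitch 88, oldest) -> assign | voices=[75 87 80 73]
Op 6: note_on(83): all voices busy, STEAL voice 1 (pitch 87, oldest) -> assign | voices=[75 83 80 73]
Op 7: note_on(85): all voices busy, STEAL voice 2 (pitch 80, oldest) -> assign | voices=[75 83 85 73]
Op 8: note_on(74): all voices busy, STEAL voice 3 (pitch 73, oldest) -> assign | voices=[75 83 85 74]
Op 9: note_off(75): free voice 0 | voices=[- 83 85 74]
Op 10: note_on(68): voice 0 is free -> assigned | voices=[68 83 85 74]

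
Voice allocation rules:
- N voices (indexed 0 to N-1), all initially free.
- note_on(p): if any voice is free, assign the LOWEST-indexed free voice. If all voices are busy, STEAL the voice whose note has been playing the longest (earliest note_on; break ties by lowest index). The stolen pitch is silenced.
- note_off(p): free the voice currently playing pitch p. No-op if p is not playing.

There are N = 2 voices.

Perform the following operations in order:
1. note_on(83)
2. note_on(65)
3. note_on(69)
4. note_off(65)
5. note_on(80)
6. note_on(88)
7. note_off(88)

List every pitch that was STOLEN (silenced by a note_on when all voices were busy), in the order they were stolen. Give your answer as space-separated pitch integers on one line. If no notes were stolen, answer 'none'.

Answer: 83 69

Derivation:
Op 1: note_on(83): voice 0 is free -> assigned | voices=[83 -]
Op 2: note_on(65): voice 1 is free -> assigned | voices=[83 65]
Op 3: note_on(69): all voices busy, STEAL voice 0 (pitch 83, oldest) -> assign | voices=[69 65]
Op 4: note_off(65): free voice 1 | voices=[69 -]
Op 5: note_on(80): voice 1 is free -> assigned | voices=[69 80]
Op 6: note_on(88): all voices busy, STEAL voice 0 (pitch 69, oldest) -> assign | voices=[88 80]
Op 7: note_off(88): free voice 0 | voices=[- 80]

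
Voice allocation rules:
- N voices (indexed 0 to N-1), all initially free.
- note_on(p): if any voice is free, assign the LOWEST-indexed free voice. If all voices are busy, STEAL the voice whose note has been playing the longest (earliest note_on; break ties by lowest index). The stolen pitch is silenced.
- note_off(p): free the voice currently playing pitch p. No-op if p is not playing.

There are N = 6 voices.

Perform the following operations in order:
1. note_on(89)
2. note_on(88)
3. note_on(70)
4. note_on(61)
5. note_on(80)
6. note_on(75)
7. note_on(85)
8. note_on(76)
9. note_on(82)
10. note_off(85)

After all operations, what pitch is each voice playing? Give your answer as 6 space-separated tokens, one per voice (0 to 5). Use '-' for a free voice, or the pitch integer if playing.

Answer: - 76 82 61 80 75

Derivation:
Op 1: note_on(89): voice 0 is free -> assigned | voices=[89 - - - - -]
Op 2: note_on(88): voice 1 is free -> assigned | voices=[89 88 - - - -]
Op 3: note_on(70): voice 2 is free -> assigned | voices=[89 88 70 - - -]
Op 4: note_on(61): voice 3 is free -> assigned | voices=[89 88 70 61 - -]
Op 5: note_on(80): voice 4 is free -> assigned | voices=[89 88 70 61 80 -]
Op 6: note_on(75): voice 5 is free -> assigned | voices=[89 88 70 61 80 75]
Op 7: note_on(85): all voices busy, STEAL voice 0 (pitch 89, oldest) -> assign | voices=[85 88 70 61 80 75]
Op 8: note_on(76): all voices busy, STEAL voice 1 (pitch 88, oldest) -> assign | voices=[85 76 70 61 80 75]
Op 9: note_on(82): all voices busy, STEAL voice 2 (pitch 70, oldest) -> assign | voices=[85 76 82 61 80 75]
Op 10: note_off(85): free voice 0 | voices=[- 76 82 61 80 75]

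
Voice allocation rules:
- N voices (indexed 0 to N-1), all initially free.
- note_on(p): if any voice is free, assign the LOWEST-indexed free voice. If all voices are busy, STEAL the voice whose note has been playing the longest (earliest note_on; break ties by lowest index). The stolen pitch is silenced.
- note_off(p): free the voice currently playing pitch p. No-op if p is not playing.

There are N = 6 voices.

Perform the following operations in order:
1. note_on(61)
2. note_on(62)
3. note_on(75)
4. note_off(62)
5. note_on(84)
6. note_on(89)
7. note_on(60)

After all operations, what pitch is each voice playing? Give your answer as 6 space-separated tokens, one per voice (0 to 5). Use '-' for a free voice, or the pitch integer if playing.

Op 1: note_on(61): voice 0 is free -> assigned | voices=[61 - - - - -]
Op 2: note_on(62): voice 1 is free -> assigned | voices=[61 62 - - - -]
Op 3: note_on(75): voice 2 is free -> assigned | voices=[61 62 75 - - -]
Op 4: note_off(62): free voice 1 | voices=[61 - 75 - - -]
Op 5: note_on(84): voice 1 is free -> assigned | voices=[61 84 75 - - -]
Op 6: note_on(89): voice 3 is free -> assigned | voices=[61 84 75 89 - -]
Op 7: note_on(60): voice 4 is free -> assigned | voices=[61 84 75 89 60 -]

Answer: 61 84 75 89 60 -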